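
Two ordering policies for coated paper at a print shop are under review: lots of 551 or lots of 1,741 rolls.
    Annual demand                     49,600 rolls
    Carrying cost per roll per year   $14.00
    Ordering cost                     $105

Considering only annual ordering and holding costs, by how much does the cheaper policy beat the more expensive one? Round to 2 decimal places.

$1,869.48

Annual cost at Q: ordering D·S/Q plus holding Q·H/2.
TC(551) = (49,600/551)×105 + (551/2)×14 = $13,308.91
TC(1,741) = (49,600/1,741)×105 + (1,741/2)×14 = $15,178.38
Lots of 551 are cheaper by $1,869.48.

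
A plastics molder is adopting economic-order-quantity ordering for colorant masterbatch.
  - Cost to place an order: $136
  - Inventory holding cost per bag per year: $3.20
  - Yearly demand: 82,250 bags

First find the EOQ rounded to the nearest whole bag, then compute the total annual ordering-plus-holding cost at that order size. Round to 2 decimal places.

$8,461.11

EOQ = √(2DS/H) = √(2 × 82,250 × 136 / 3.2)
    = √(6,991,250.00) ≈ 2,644.10 → Q = 2,644 bags
Ordering: D/Q × S = 82,250/2,644 × $136 = $4,230.71
Holding:  Q/2 × H = 2,644/2 × $3.2 = $4,230.40
Total = $4,230.71 + $4,230.40 = $8,461.11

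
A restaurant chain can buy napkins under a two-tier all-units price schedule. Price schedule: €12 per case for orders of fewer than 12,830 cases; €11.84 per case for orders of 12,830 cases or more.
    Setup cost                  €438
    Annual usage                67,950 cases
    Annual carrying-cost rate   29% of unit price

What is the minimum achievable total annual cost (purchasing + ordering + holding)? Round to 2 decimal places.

H₁ = 29%×€12 = €3.4800;  H₂ = 29%×€11.84 = €3.4336
EOQ₁ = √(2×67,950×438/3.4800) = 4,135.78  (< 12,830, feasible at tier 1)
EOQ₂ = √(2×67,950×438/3.4336) = 4,163.63  (< 12,830 → use Q = 12,830 at tier-2 price)
TC(tier 1 (EOQ₁), Q≈4,135.8) = €829,792.51
TC(tier 2, Q≈12,830.0) = €828,874.27
Minimum at tier 2: €828,874.27

€828,874.27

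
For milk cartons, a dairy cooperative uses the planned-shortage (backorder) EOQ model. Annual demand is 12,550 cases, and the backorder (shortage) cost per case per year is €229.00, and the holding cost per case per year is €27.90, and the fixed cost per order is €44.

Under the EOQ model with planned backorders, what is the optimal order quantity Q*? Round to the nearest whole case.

211 cases

Basic EOQ = √(2·12,550·44/27.9) = 198.958
Backorder adjustment √((H+b)/b) = √((27.9+229)/229) = 1.0592
Q* = 198.958 × 1.0592 ≈ 210.73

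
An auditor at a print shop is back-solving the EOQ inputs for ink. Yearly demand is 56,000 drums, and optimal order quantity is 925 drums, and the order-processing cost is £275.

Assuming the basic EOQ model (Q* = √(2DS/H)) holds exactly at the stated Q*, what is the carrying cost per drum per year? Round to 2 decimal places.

£36.00

Since Q* = (2DS/H)^½, squaring gives Q*²·H = 2DS.
H = 2DS / Q² = 2 × 56,000 × 275 / 925² = 35.9971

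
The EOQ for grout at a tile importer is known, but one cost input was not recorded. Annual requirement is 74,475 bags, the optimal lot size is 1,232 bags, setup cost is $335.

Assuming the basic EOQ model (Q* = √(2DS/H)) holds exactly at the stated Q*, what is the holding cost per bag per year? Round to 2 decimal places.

EOQ relation: Q² = 2DS/H, so rearrange for the unknown.
H = 2DS / Q² = 2 × 74,475 × 335 / 1,232² = 32.8749

$32.87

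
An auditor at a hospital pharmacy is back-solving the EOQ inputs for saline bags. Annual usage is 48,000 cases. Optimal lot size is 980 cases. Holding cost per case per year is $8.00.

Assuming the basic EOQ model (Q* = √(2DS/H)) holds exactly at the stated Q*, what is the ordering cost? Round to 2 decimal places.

$80.03

Since Q* = (2DS/H)^½, squaring gives Q*²·H = 2DS.
S = Q²H / (2D) = 980² × 8 / (2 × 48,000) = 80.0333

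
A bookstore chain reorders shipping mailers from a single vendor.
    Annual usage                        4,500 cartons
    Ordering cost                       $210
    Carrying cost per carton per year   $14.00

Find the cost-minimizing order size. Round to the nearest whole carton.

367 cartons

Optimal lot size Q* = (2 × 4,500 × $210 / $14)^½ ≈ 367.42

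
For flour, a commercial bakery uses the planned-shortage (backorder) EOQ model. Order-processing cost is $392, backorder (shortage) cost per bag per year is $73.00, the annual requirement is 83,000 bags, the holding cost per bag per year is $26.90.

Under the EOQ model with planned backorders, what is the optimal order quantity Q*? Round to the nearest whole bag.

1,819 bags

Basic EOQ = √(2·83,000·392/26.9) = 1,555.324
Backorder adjustment √((H+b)/b) = √((26.9+73)/73) = 1.1698
Q* = 1,555.324 × 1.1698 ≈ 1,819.46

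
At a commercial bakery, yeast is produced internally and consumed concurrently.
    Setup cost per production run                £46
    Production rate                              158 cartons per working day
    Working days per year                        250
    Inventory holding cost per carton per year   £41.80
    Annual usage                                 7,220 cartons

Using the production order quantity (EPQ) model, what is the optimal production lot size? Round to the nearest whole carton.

d = 7,220/250 = 28.8800 cartons/day;  effective holding cost H(1 − d/p) = 41.8·(1 − 28.8800/158) = 34.15959
Q* = √(2DS / H_eff) = √(2·7,220·46 / 34.15959) ≈ 139.45

139 cartons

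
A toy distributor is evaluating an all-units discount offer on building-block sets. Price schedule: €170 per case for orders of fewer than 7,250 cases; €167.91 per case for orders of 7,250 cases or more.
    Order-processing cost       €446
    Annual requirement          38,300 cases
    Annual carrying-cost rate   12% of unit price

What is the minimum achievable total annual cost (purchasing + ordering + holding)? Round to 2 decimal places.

€6,506,349.96

H₁ = 12%×€170 = €20.4000;  H₂ = 12%×€167.91 = €20.1492
EOQ₁ = √(2×38,300×446/20.4000) = 1,294.10  (< 7,250, feasible at tier 1)
EOQ₂ = √(2×38,300×446/20.1492) = 1,302.13  (< 7,250 → use Q = 7,250 at tier-2 price)
TC(tier 1 (EOQ₁), Q≈1,294.1) = €6,537,399.57
TC(tier 2, Q≈7,250.0) = €6,506,349.96
Minimum at tier 2: €6,506,349.96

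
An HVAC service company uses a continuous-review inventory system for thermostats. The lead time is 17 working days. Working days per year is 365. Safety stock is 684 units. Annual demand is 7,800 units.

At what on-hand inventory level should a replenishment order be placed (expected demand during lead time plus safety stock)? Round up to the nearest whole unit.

Daily demand d = 7,800 / 365 = 21.370 units/day
Demand during lead time = 21.370 × 17 = 363.29
Reorder point = 363.29 + 684 = 1,047.29 → round up

1,048 units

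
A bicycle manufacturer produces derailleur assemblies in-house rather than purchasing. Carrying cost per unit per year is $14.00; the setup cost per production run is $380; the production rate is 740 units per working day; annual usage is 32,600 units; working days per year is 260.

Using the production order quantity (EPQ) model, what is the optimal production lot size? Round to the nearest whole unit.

Daily demand d = 32,600/260 = 125.385; p = 740; 1 − d/p = 0.83056
EPQ = √(2DS / (H(1 − d/p)))
    = √(2 × 32,600 × 380 / (14 × 0.83056)) ≈ 1,459.71

1,460 units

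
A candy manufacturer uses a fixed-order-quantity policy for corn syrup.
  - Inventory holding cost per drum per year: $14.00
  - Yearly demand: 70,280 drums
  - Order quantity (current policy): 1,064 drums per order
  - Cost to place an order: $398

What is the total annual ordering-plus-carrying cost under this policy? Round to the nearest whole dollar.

$33,737

Orders/yr = 70,280/1,064 = 66.053; ordering cost = 66.053 × $398 = $26,288.95
Average inventory = 1,064/2 = 532; holding cost = 532 × $14 = $7,448.00
Total = $26,288.95 + $7,448.00 = $33,736.95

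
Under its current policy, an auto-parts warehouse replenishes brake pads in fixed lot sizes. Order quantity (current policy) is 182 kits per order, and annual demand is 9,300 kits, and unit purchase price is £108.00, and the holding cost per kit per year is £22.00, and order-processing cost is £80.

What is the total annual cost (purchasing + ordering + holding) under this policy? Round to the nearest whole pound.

Orders/yr = 9,300/182 = 51.099; ordering cost = 51.099 × £80 = £4,087.91
Average inventory = 182/2 = 91; holding cost = 91 × £22 = £2,002.00
Purchase cost = D·C = 9,300 × 108 = £1,004,400.00
Total = £4,087.91 + £2,002.00 + £1,004,400.00 = £1,010,489.91

£1,010,490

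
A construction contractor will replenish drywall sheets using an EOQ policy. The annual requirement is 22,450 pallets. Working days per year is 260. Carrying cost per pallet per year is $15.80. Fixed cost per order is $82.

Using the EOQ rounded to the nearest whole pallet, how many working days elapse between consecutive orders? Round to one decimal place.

5.6 days

EOQ = √(2DS/H) = √(2 × 22,450 × 82 / 15.8)
    = √(233,025.32) ≈ 482.73 → Q = 483 pallets
Days between orders = 260 / (D/Q) = 260 / 46.480 ≈ 5.594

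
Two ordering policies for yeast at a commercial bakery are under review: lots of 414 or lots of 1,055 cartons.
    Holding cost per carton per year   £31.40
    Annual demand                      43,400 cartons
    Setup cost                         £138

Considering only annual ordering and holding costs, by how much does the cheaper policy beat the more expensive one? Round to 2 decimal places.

TC(Q) = (D/Q)S + (Q/2)H
TC(414) = (43,400/414)×138 + (414/2)×31.4 = £20,966.47
TC(1,055) = (43,400/1,055)×138 + (1,055/2)×31.4 = £22,240.47
|ΔTC| = |£20,966.47 − £22,240.47| = £1,274.00

£1,274.00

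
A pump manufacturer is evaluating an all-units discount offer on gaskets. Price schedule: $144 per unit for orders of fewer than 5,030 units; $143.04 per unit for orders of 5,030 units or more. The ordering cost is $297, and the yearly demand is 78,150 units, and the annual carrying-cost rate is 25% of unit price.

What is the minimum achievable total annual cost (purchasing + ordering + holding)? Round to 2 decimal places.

$11,273,126.82

H₁ = 25%×$144 = $36.0000;  H₂ = 25%×$143.04 = $35.7600
EOQ₁ = √(2×78,150×297/36.0000) = 1,135.55  (< 5,030, feasible at tier 1)
EOQ₂ = √(2×78,150×297/35.7600) = 1,139.35  (< 5,030 → use Q = 5,030 at tier-2 price)
TC(tier 1 (EOQ₁), Q≈1,135.6) = $11,294,479.82
TC(tier 2, Q≈5,030.0) = $11,273,126.82
Minimum at tier 2: $11,273,126.82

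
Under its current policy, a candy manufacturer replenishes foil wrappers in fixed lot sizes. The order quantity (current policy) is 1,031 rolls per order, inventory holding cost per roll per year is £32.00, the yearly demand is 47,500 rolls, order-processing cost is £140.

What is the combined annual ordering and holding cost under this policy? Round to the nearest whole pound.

£22,946

Orders/yr = 47,500/1,031 = 46.072; ordering cost = 46.072 × £140 = £6,450.05
Average inventory = 1,031/2 = 515.5; holding cost = 515.5 × £32 = £16,496.00
Total = £6,450.05 + £16,496.00 = £22,946.05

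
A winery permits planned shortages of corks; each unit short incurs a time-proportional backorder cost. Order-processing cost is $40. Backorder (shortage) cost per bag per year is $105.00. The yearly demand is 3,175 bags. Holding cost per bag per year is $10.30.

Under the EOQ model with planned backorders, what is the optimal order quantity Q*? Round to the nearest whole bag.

Basic EOQ = √(2·3,175·40/10.3) = 157.036
Backorder adjustment √((H+b)/b) = √((10.3+105)/105) = 1.0479
Q* = 157.036 × 1.0479 ≈ 164.56

165 bags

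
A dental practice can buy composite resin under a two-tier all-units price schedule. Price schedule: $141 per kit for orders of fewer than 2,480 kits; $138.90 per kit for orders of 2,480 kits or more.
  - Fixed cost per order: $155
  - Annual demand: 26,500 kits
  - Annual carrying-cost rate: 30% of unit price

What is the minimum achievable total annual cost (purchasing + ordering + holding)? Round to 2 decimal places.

H₁ = 30%×$141 = $42.3000;  H₂ = 30%×$138.90 = $41.6700
EOQ₁ = √(2×26,500×155/42.3000) = 440.69  (< 2,480, feasible at tier 1)
EOQ₂ = √(2×26,500×155/41.6700) = 444.01  (< 2,480 → use Q = 2,480 at tier-2 price)
TC(tier 1 (EOQ₁), Q≈440.7) = $3,755,141.20
TC(tier 2, Q≈2,480.0) = $3,734,177.05
Minimum at tier 2: $3,734,177.05

$3,734,177.05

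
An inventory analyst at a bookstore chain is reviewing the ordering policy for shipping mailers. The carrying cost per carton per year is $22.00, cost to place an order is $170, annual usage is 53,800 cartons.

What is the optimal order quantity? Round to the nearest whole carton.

Optimal lot size Q* = (2 × 53,800 × $170 / $22)^½ ≈ 911.84

912 cartons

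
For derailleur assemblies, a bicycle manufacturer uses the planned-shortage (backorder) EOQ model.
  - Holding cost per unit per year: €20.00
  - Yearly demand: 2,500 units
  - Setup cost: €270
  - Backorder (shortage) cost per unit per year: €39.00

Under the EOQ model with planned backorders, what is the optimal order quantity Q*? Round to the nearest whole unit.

320 units

Q* = √(2DS/H) · √((H + b)/b)
   = √(2 × 2,500 × 270 / 20) · √((20 + 39) / 39)
   = 259.808 × 1.2300 ≈ 319.55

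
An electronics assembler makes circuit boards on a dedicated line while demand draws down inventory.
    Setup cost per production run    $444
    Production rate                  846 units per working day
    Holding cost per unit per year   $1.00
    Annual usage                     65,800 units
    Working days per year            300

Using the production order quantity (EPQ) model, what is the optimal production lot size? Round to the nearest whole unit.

8,881 units

d = 65,800/300 = 219.3333 units/day;  effective holding cost H(1 − d/p) = 1·(1 − 219.3333/846) = 0.74074
Q* = √(2DS / H_eff) = √(2·65,800·444 / 0.74074) ≈ 8,881.50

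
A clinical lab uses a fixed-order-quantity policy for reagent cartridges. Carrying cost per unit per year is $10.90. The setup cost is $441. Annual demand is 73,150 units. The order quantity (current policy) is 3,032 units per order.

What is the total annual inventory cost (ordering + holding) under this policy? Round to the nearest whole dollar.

Orders/yr = 73,150/3,032 = 24.126; ordering cost = 24.126 × $441 = $10,639.56
Average inventory = 3,032/2 = 1516; holding cost = 1516 × $10.9 = $16,524.40
Total = $10,639.56 + $16,524.40 = $27,163.96

$27,164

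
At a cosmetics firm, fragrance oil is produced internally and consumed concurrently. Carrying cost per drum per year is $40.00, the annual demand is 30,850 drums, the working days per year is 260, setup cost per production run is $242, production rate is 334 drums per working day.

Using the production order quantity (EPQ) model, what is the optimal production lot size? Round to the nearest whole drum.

d = 30,850/260 = 118.6538 drums/day;  effective holding cost H(1 − d/p) = 40·(1 − 118.6538/334) = 25.78996
Q* = √(2DS / H_eff) = √(2·30,850·242 / 25.78996) ≈ 760.90

761 drums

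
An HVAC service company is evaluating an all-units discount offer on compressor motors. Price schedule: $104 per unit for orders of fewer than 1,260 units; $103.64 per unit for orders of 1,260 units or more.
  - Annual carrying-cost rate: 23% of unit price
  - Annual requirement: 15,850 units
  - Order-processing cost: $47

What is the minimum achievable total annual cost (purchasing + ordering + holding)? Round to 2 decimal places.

$1,654,369.79

H₁ = 23%×$104 = $23.9200;  H₂ = 23%×$103.64 = $23.8372
EOQ₁ = √(2×15,850×47/23.9200) = 249.57  (< 1,260, feasible at tier 1)
EOQ₂ = √(2×15,850×47/23.8372) = 250.01  (< 1,260 → use Q = 1,260 at tier-2 price)
TC(tier 1 (EOQ₁), Q≈249.6) = $1,654,369.79
TC(tier 2, Q≈1,260.0) = $1,658,302.67
Minimum at tier 1 (EOQ₁): $1,654,369.79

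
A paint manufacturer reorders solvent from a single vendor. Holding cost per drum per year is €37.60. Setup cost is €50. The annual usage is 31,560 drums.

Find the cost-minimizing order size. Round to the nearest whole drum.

290 drums

Optimal lot size Q* = (2 × 31,560 × €50 / €37.6)^½ ≈ 289.72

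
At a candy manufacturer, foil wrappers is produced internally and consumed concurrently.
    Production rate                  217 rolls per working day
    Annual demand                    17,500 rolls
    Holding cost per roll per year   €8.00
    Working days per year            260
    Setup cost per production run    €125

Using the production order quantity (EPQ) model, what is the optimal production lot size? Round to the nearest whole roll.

d = 17,500/260 = 67.3077 rolls/day;  effective holding cost H(1 − d/p) = 8·(1 − 67.3077/217) = 5.51861
Q* = √(2DS / H_eff) = √(2·17,500·125 / 5.51861) ≈ 890.38

890 rolls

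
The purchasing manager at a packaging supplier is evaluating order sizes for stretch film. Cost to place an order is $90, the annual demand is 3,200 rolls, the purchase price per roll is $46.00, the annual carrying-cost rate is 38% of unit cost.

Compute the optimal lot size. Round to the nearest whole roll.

Carrying cost H = $46 × 38% = $17.4800/roll/yr
2DS/H = 2·3,200·90/17.48 = 32,951.95
EOQ = √32,951.95 ≈ 181.53

182 rolls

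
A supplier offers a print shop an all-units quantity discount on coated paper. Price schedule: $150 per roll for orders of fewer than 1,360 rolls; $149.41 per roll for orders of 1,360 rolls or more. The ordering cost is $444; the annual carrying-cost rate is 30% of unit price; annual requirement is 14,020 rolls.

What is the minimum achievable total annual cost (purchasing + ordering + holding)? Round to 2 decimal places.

$2,126,669.37

H₁ = 30%×$150 = $45.0000;  H₂ = 30%×$149.41 = $44.8230
EOQ₁ = √(2×14,020×444/45.0000) = 525.99  (< 1,360, feasible at tier 1)
EOQ₂ = √(2×14,020×444/44.8230) = 527.02  (< 1,360 → use Q = 1,360 at tier-2 price)
TC(tier 1 (EOQ₁), Q≈526.0) = $2,126,669.37
TC(tier 2, Q≈1,360.0) = $2,129,784.96
Minimum at tier 1 (EOQ₁): $2,126,669.37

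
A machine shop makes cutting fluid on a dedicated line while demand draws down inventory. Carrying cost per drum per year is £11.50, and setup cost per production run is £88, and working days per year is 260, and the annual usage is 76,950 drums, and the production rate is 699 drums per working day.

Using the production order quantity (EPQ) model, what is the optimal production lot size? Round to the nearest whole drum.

d = 76,950/260 = 295.9615 drums/day;  effective holding cost H(1 − d/p) = 11.5·(1 − 295.9615/699) = 6.63082
Q* = √(2DS / H_eff) = √(2·76,950·88 / 6.63082) ≈ 1,429.15

1,429 drums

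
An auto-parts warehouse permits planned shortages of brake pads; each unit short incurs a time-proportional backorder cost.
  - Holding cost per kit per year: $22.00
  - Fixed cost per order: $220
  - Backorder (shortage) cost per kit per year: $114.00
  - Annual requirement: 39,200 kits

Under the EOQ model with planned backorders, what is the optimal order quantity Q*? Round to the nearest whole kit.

967 kits

Basic EOQ = √(2·39,200·220/22) = 885.438
Backorder adjustment √((H+b)/b) = √((22+114)/114) = 1.0922
Q* = 885.438 × 1.0922 ≈ 967.11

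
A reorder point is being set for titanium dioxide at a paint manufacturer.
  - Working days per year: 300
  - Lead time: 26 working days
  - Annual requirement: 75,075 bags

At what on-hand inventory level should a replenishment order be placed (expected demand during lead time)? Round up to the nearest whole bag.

Daily demand d = 75,075 / 300 = 250.250 bags/day
Demand during lead time = 250.250 × 26 = 6,506.50
Reorder point = 6,506.50 → round up

6,507 bags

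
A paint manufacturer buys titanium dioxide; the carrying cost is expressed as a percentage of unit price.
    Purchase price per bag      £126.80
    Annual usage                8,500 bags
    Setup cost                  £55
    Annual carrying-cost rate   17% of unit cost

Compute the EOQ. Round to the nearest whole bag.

Holding cost per bag per year: H = 17% × £126.8 = £21.5560
2DS/H = 2·8,500·55/21.556 = 43,375.39
EOQ = √43,375.39 ≈ 208.27

208 bags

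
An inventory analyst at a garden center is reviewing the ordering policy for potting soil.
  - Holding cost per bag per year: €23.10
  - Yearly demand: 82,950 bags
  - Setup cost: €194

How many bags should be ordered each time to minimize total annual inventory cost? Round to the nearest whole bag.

Q* = √(2·D·S / H) = √(2·82,950·194 / 23.1) = √1,393,272.7 ≈ 1,180.37

1,180 bags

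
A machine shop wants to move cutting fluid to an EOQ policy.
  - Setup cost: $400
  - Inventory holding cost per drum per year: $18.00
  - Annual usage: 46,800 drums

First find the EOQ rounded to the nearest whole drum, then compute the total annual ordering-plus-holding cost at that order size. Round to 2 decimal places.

$25,959.97

Optimal lot size Q* = (2 × 46,800 × $400 / $18)^½ ≈ 1,442.22 → Q = 1,442 drums
Annual ordering cost = (D/Q)·S = (46,800/1,442) × 400 = $12,981.97
Annual holding cost  = (Q/2)·H = (1,442/2) × 18 = $12,978.00
Total = $12,981.97 + $12,978.00 = $25,959.97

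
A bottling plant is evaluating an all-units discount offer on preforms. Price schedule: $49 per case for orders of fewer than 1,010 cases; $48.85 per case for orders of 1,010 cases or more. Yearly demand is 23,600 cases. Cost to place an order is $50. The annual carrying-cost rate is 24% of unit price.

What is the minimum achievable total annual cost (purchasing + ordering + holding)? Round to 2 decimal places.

$1,159,948.94

H₁ = 24%×$49 = $11.7600;  H₂ = 24%×$48.85 = $11.7240
EOQ₁ = √(2×23,600×50/11.7600) = 447.97  (< 1,010, feasible at tier 1)
EOQ₂ = √(2×23,600×50/11.7240) = 448.66  (< 1,010 → use Q = 1,010 at tier-2 price)
TC(tier 1 (EOQ₁), Q≈448.0) = $1,161,668.17
TC(tier 2, Q≈1,010.0) = $1,159,948.94
Minimum at tier 2: $1,159,948.94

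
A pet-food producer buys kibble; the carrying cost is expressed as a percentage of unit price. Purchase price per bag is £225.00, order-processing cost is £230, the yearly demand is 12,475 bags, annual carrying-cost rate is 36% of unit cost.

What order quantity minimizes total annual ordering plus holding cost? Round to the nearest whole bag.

Carrying cost H = £225 × 36% = £81.0000/bag/yr
Q* = √(2·D·S / H) = √(2·12,475·230 / 81) = √70,845.7 ≈ 266.17

266 bags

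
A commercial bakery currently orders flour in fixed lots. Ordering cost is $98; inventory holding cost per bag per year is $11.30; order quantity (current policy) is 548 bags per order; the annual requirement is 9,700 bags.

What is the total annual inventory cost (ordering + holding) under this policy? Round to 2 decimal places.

$4,830.87

Ordering: D/Q × S = 9,700/548 × $98 = $1,734.67
Holding:  Q/2 × H = 548/2 × $11.3 = $3,096.20
Total = $1,734.67 + $3,096.20 = $4,830.87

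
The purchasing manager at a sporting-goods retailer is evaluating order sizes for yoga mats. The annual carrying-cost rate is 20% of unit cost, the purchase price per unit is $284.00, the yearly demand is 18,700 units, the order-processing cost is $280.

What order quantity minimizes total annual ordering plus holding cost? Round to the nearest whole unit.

429 units

Carrying cost H = $284 × 20% = $56.8000/unit/yr
2DS/H = 2·18,700·280/56.8 = 184,366.20
EOQ = √184,366.20 ≈ 429.38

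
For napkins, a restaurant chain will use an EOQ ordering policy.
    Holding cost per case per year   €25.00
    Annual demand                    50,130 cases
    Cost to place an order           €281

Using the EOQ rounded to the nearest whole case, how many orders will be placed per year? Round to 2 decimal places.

47.20 orders per year

EOQ = √(2DS/H) = √(2 × 50,130 × 281 / 25)
    = √(1,126,922.40) ≈ 1,061.57 → Q = 1,062
N = D/Q = 50,130/1,062 ≈ 47.203 orders/yr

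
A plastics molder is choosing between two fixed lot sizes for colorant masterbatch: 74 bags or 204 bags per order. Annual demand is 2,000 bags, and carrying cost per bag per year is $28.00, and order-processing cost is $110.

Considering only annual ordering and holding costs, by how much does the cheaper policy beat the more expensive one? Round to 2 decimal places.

Annual cost at Q: ordering D·S/Q plus holding Q·H/2.
TC(74) = (2,000/74)×110 + (74/2)×28 = $4,008.97
TC(204) = (2,000/204)×110 + (204/2)×28 = $3,934.43
Lots of 204 are cheaper by $74.54.

$74.54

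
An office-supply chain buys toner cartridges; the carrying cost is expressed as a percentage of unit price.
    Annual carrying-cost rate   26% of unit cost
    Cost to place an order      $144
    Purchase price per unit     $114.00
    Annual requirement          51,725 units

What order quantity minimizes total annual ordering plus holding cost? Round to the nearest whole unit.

709 units

Holding cost per unit per year: H = 26% × $114 = $29.6400
EOQ = √(2DS/H) = √(2 × 51,725 × 144 / 29.64)
    = √(502,591.09) ≈ 708.94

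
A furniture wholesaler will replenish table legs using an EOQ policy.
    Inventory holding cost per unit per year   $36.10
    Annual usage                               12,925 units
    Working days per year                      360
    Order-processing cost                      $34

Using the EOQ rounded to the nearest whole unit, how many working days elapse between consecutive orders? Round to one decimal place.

4.3 days

2DS/H = 2·12,925·34/36.1 = 24,346.26
EOQ = √24,346.26 ≈ 156.03 → Q = 156 units
T = Q/D × 360 days = 156/12,925 × 360 = 4.345 days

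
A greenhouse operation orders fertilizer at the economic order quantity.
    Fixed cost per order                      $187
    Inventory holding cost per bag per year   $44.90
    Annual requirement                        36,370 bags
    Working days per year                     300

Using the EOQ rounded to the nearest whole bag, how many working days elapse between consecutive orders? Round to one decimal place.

4.5 days

Optimal lot size Q* = (2 × 36,370 × $187 / $44.9)^½ ≈ 550.41 → Q = 550 bags
Cycle time = (working days × Q)/D = (300 × 550) / 36,370 = 4.537 days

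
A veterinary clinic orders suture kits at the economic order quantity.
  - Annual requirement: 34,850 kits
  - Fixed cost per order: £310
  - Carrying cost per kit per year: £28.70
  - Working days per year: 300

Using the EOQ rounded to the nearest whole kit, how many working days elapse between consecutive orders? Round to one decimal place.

EOQ = √(2DS/H) = √(2 × 34,850 × 310 / 28.7)
    = √(752,857.14) ≈ 867.67 → Q = 868 kits
Cycle time = (working days × Q)/D = (300 × 868) / 34,850 = 7.472 days

7.5 days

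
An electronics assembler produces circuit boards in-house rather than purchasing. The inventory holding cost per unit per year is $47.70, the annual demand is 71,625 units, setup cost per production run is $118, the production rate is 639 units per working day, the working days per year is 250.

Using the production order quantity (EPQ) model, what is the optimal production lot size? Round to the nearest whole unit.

801 units

d = 71,625/250 = 286.5000 units/day;  effective holding cost H(1 − d/p) = 47.7·(1 − 286.5000/639) = 26.31338
Q* = √(2DS / H_eff) = √(2·71,625·118 / 26.31338) ≈ 801.49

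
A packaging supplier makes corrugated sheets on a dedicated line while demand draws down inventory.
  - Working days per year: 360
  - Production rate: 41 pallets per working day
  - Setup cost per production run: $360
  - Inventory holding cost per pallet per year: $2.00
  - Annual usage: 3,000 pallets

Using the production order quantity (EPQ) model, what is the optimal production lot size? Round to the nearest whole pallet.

1,164 pallets

d = 3,000/360 = 8.3333 pallets/day;  effective holding cost H(1 − d/p) = 2·(1 − 8.3333/41) = 1.59350
Q* = √(2DS / H_eff) = √(2·3,000·360 / 1.59350) ≈ 1,164.26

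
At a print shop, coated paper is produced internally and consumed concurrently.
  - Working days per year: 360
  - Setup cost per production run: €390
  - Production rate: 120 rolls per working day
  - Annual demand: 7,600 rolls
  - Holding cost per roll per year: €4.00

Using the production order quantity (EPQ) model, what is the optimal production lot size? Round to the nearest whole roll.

1,341 rolls

Daily demand d = 7,600/360 = 21.111; p = 120; 1 − d/p = 0.82407
EPQ = √(2DS / (H(1 − d/p)))
    = √(2 × 7,600 × 390 / (4 × 0.82407)) ≈ 1,341.04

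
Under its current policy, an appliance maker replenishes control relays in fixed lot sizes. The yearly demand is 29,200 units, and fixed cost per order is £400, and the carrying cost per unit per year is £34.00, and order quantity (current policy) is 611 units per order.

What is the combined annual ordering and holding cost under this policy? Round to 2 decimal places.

£29,503.20

Orders/yr = 29,200/611 = 47.791; ordering cost = 47.791 × £400 = £19,116.20
Average inventory = 611/2 = 305.5; holding cost = 305.5 × £34 = £10,387.00
Total = £19,116.20 + £10,387.00 = £29,503.20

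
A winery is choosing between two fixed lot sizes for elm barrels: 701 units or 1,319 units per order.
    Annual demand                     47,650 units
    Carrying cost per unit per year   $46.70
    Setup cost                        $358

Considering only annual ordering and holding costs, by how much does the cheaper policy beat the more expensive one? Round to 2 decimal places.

Annual cost at Q: ordering D·S/Q plus holding Q·H/2.
TC(701) = (47,650/701)×358 + (701/2)×46.7 = $40,703.16
TC(1,319) = (47,650/1,319)×358 + (1,319/2)×46.7 = $43,731.71
Lots of 701 are cheaper by $3,028.55.

$3,028.55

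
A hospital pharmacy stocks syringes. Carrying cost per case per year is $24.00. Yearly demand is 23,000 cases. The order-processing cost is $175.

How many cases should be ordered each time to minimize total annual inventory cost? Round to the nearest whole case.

579 cases

EOQ = √(2DS/H) = √(2 × 23,000 × 175 / 24)
    = √(335,416.67) ≈ 579.15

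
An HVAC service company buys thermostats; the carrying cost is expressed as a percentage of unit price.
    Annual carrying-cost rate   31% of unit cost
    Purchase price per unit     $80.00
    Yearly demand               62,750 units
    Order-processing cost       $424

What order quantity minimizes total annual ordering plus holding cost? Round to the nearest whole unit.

1,465 units

Holding cost per unit per year: H = 31% × $80 = $24.8000
Optimal lot size Q* = (2 × 62,750 × $424 / $24.8)^½ ≈ 1,464.80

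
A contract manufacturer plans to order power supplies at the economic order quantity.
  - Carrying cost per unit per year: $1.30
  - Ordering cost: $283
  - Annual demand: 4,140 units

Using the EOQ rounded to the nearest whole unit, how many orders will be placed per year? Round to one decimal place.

3.1 orders per year

Q* = √(2·D·S / H) = √(2·4,140·283 / 1.3) = √1,802,492.3 ≈ 1,342.57 → Q = 1,343
N = D/Q = 4,140/1,343 ≈ 3.083 orders/yr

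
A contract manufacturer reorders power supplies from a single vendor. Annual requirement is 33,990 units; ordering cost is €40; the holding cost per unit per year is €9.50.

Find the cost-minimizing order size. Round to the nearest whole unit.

535 units

EOQ = √(2DS/H) = √(2 × 33,990 × 40 / 9.5)
    = √(286,231.58) ≈ 535.01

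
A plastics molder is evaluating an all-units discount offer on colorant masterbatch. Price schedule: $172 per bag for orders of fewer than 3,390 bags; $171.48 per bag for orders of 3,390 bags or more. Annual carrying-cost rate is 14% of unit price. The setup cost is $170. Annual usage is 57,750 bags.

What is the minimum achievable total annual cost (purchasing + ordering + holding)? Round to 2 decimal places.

$9,946,558.22

H₁ = 14%×$172 = $24.0800;  H₂ = 14%×$171.48 = $24.0072
EOQ₁ = √(2×57,750×170/24.0800) = 903.00  (< 3,390, feasible at tier 1)
EOQ₂ = √(2×57,750×170/24.0072) = 904.37  (< 3,390 → use Q = 3,390 at tier-2 price)
TC(tier 1 (EOQ₁), Q≈903.0) = $9,954,744.21
TC(tier 2, Q≈3,390.0) = $9,946,558.22
Minimum at tier 2: $9,946,558.22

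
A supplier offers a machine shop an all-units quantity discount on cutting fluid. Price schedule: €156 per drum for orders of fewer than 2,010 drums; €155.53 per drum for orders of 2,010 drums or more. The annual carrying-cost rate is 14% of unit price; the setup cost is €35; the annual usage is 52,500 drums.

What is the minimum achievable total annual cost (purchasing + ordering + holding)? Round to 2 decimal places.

H₁ = 14%×€156 = €21.8400;  H₂ = 14%×€155.53 = €21.7742
EOQ₁ = √(2×52,500×35/21.8400) = 410.21  (< 2,010, feasible at tier 1)
EOQ₂ = √(2×52,500×35/21.7742) = 410.83  (< 2,010 → use Q = 2,010 at tier-2 price)
TC(tier 1 (EOQ₁), Q≈410.2) = €8,198,958.91
TC(tier 2, Q≈2,010.0) = €8,188,122.25
Minimum at tier 2: €8,188,122.25

€8,188,122.25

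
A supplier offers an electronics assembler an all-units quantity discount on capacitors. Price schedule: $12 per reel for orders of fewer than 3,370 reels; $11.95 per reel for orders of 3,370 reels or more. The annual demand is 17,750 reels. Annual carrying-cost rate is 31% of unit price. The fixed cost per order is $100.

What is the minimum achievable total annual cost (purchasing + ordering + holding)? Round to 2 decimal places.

H₁ = 31%×$12 = $3.7200;  H₂ = 31%×$11.95 = $3.7045
EOQ₁ = √(2×17,750×100/3.7200) = 976.88  (< 3,370, feasible at tier 1)
EOQ₂ = √(2×17,750×100/3.7045) = 978.92  (< 3,370 → use Q = 3,370 at tier-2 price)
TC(tier 1 (EOQ₁), Q≈976.9) = $216,634.01
TC(tier 2, Q≈3,370.0) = $218,881.29
Minimum at tier 1 (EOQ₁): $216,634.01

$216,634.01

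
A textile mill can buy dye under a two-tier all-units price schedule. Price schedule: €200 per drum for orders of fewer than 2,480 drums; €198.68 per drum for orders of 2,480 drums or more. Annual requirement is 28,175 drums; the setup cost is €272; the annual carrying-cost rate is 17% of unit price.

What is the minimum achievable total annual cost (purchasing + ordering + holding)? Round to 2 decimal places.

€5,642,780.91

H₁ = 17%×€200 = €34.0000;  H₂ = 17%×€198.68 = €33.7756
EOQ₁ = √(2×28,175×272/34.0000) = 671.42  (< 2,480, feasible at tier 1)
EOQ₂ = √(2×28,175×272/33.7756) = 673.64  (< 2,480 → use Q = 2,480 at tier-2 price)
TC(tier 1 (EOQ₁), Q≈671.4) = €5,657,828.16
TC(tier 2, Q≈2,480.0) = €5,642,780.91
Minimum at tier 2: €5,642,780.91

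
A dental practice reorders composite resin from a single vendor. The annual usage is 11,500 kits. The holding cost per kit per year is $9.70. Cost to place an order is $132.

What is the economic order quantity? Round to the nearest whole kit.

Optimal lot size Q* = (2 × 11,500 × $132 / $9.7)^½ ≈ 559.45

559 kits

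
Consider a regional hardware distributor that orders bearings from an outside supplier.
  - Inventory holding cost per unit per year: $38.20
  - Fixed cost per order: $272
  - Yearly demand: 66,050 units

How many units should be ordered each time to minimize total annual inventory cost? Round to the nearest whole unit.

Q* = √(2·D·S / H) = √(2·66,050·272 / 38.2) = √940,607.3 ≈ 969.85

970 units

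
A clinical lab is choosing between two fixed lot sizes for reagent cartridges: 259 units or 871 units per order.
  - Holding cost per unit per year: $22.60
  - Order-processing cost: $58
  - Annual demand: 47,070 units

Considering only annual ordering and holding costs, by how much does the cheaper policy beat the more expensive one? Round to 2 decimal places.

$490.77

For each Q, cost = (D/Q)·S + (Q/2)·H.
TC(259) = (47,070/259)×58 + (259/2)×22.6 = $13,467.47
TC(871) = (47,070/871)×58 + (871/2)×22.6 = $12,976.70
|ΔTC| = |$13,467.47 − $12,976.70| = $490.77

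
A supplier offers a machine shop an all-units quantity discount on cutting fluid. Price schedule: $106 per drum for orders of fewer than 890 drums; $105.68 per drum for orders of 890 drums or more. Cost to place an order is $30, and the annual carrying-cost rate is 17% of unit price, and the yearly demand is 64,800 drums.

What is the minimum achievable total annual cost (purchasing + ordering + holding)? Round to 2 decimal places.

H₁ = 17%×$106 = $18.0200;  H₂ = 17%×$105.68 = $17.9656
EOQ₁ = √(2×64,800×30/18.0200) = 464.50  (< 890, feasible at tier 1)
EOQ₂ = √(2×64,800×30/17.9656) = 465.20  (< 890 → use Q = 890 at tier-2 price)
TC(tier 1 (EOQ₁), Q≈464.5) = $6,877,170.29
TC(tier 2, Q≈890.0) = $6,858,242.96
Minimum at tier 2: $6,858,242.96

$6,858,242.96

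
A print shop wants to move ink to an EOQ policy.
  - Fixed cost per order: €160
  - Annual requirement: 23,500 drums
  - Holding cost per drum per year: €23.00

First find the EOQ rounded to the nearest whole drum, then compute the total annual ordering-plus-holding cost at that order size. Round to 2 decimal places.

EOQ = √(2DS/H) = √(2 × 23,500 × 160 / 23)
    = √(326,956.52) ≈ 571.80 → Q = 572 drums
Orders/yr = 23,500/572 = 41.084; ordering cost = 41.084 × €160 = €6,573.43
Average inventory = 572/2 = 286; holding cost = 286 × €23 = €6,578.00
Total = €6,573.43 + €6,578.00 = €13,151.43

€13,151.43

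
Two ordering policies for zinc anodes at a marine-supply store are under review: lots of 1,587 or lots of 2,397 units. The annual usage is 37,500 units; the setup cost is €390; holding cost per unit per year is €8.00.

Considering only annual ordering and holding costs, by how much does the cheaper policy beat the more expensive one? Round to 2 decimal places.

€125.88

For each Q, cost = (D/Q)·S + (Q/2)·H.
TC(1,587) = (37,500/1,587)×390 + (1,587/2)×8 = €15,563.50
TC(2,397) = (37,500/2,397)×390 + (2,397/2)×8 = €15,689.38
|ΔTC| = |€15,563.50 − €15,689.38| = €125.88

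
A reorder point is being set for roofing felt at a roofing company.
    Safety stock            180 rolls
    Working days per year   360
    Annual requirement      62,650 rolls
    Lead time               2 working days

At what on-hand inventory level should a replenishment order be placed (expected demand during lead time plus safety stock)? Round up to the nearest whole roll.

529 rolls

Daily demand d = 62,650 / 360 = 174.028 rolls/day
Demand during lead time = 174.028 × 2 = 348.06
Reorder point = 348.06 + 180 = 528.06 → round up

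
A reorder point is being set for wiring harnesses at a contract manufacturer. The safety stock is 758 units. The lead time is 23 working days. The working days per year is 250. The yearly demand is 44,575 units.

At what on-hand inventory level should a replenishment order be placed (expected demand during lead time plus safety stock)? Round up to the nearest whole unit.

4,859 units

Daily demand d = 44,575 / 250 = 178.300 units/day
Demand during lead time = 178.300 × 23 = 4,100.90
Reorder point = 4,100.90 + 758 = 4,858.90 → round up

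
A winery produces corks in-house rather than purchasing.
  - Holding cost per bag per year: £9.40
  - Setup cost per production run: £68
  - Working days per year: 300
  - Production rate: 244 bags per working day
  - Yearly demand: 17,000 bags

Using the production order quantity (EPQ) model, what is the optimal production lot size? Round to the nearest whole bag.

566 bags

Daily demand d = 17,000/300 = 56.667; p = 244; 1 − d/p = 0.76776
EPQ = √(2DS / (H(1 − d/p)))
    = √(2 × 17,000 × 68 / (9.4 × 0.76776)) ≈ 566.00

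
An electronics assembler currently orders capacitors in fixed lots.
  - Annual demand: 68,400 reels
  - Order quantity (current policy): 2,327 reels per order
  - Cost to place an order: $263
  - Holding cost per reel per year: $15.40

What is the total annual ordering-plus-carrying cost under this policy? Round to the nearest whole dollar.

$25,649

Annual ordering cost = (D/Q)·S = (68,400/2,327) × 263 = $7,730.64
Annual holding cost  = (Q/2)·H = (2,327/2) × 15.4 = $17,917.90
Total = $7,730.64 + $17,917.90 = $25,648.54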